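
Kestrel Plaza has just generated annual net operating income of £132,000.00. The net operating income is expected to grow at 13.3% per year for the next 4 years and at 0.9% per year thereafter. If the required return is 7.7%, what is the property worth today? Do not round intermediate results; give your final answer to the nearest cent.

D_1 = 149556.00000
D_2 = 169446.94800
D_3 = 191983.39208
D_4 = 217517.18323
Terminal value at year 4: TV = D_4×(1+g_2)/(r−g_2) = 219474.83788/0.068 = 3227571.14530
P_0 = D_1/(1+r)^1 + D_2/(1+r)^2 + D_3/(1+r)^3 + D_4/(1+r)^4 + TV/(1+r)^4
    = 138863.50975 + 146083.89651 + 153679.71657 + 161670.49107 + 2398904.78656 = 2999202.40047

£2999202.40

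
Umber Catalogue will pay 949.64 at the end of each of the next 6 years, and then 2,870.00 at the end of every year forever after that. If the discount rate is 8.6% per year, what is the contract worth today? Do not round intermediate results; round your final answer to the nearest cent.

PV of 6-year annuity: 949.64 × [1 − (1+0.086)^−6] / 0.086 = 4311.29449
Perpetuity value at year 6: 2,870.00 / 0.086 = 33372.09302
PV of perpetuity: 33372.09302 / (1+0.086)^6 = 20342.50793
Total PV = 4311.29449 + 20342.50793 = 24653.80242

24653.80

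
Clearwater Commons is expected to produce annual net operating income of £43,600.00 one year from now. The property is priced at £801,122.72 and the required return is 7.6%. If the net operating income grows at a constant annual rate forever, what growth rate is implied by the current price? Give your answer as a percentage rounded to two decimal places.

P = D₁/(r−g) ⇒ g = r − D₁/P = 0.076 − £43,600.00/£801,122.72 = 0.021576

2.16%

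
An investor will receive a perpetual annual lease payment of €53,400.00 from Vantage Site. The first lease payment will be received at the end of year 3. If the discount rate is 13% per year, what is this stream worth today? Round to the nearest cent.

Value at end of year 2: C / r = €53,400.00 / 0.13 = €410,769.2308
Discount to today: PV = €410,769.2308 / (1 + 0.13)^2 = €410,769.2308 / 1.276900 = €321,692.56

€321692.56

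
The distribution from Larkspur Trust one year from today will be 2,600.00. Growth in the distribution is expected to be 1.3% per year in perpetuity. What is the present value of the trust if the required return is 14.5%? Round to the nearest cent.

19696.97

Growing perpetuity: P = D₁ / (r − g) = 2,600.0000 / (0.145 − 0.013) = 19,696.97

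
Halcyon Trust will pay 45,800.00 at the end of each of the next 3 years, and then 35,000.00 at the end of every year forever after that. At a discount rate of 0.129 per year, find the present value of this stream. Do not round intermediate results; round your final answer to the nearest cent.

PV of 3-year annuity: 45,800.00 × [1 − (1+0.129)^−3] / 0.129 = 108324.67600
Perpetuity value at year 3: 35,000.00 / 0.129 = 271317.82946
PV of perpetuity: 271317.82946 / (1+0.129)^3 = 188536.96352
Total PV = 108324.67600 + 188536.96352 = 296861.63952

296861.64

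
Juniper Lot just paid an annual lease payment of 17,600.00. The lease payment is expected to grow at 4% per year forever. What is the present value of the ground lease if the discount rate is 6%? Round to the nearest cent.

D₁ = D₀ × (1 + g) = 17,600.00 × 1.04 = 18,304.0000
Growing perpetuity: P = D₁ / (r − g) = 18,304.0000 / (0.06 − 0.04) = 915,200.00

915200.00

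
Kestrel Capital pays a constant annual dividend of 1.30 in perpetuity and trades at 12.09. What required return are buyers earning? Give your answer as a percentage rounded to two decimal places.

P = C/r ⇒ r = C/P = 1.30/12.09 = 0.107527

10.75%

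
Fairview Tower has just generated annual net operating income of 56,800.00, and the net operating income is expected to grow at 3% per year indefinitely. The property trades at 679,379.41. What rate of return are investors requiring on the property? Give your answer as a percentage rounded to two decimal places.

D₁ = 56,800.00 × 1.03 = 58,504.0000
P = D₁/(r − g) ⇒ r = D₁/P + g = 58,504.0000/679,379.41 + 0.03 = 0.086114 + 0.03 = 0.116114

11.61%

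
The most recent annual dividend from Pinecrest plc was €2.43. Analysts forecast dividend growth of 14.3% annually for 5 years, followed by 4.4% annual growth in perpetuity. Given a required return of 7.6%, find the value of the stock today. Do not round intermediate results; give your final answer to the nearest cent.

D_1 = 2.77749
D_2 = 3.17467
D_3 = 3.62865
D_4 = 4.14755
D_5 = 4.74064
Terminal value at year 5: TV = D_5×(1+g_2)/(r−g_2) = 4.94923/0.032 = 154.66354
P_0 = D_1/(1+r)^1 + D_2/(1+r)^2 + D_3/(1+r)^3 + D_4/(1+r)^4 + D_5/(1+r)^5 + TV/(1+r)^5
    = 2.58131 + 2.74204 + 2.91278 + 3.09416 + 3.28682 + 107.23254 = 121.84965

€121.85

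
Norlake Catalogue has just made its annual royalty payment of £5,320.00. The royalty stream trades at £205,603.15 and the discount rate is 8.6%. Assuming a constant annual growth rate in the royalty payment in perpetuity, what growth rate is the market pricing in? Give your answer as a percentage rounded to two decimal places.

P = D₀(1+g)/(r−g) ⇒ P(r−g) = D₀(1+g) ⇒ g(P+D₀) = P·r − D₀
g = (P·r − D₀)/(P + D₀) = (£205,603.15×0.086 − £5,320.00) / (£205,603.15 + £5,320.00) = 0.058608

5.86%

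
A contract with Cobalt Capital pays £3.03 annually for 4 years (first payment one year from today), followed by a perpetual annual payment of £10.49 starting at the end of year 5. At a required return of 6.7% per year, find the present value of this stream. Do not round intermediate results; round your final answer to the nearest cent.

£131.13

PV of 4-year annuity: £3.03 × [1 − (1+0.067)^−4] / 0.067 = 10.33314
Perpetuity value at year 4: £10.49 / 0.067 = 156.56716
PV of perpetuity: 156.56716 / (1+0.067)^4 = 120.79334
Total PV = 10.33314 + 120.79334 = 131.12649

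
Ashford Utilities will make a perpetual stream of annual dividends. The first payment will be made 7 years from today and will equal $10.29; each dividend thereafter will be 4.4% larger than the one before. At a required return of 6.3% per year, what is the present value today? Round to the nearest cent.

$375.37

Value at end of year 6: C₁ / (r − g) = $10.29 / (0.063 − 0.044) = $541.5789
Discount to today: PV = $541.5789 / (1 + 0.063)^6 = $541.5789 / 1.442778 = $375.37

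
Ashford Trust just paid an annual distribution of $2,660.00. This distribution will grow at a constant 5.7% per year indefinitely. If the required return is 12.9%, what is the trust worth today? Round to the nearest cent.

$39050.28

D₁ = D₀ × (1 + g) = $2,660.00 × 1.057 = $2,811.6200
Growing perpetuity: P = D₁ / (r − g) = $2,811.6200 / (0.129 − 0.057) = $39,050.28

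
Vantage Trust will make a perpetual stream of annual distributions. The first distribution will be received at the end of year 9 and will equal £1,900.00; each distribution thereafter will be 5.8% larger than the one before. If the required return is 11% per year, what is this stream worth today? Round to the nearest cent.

Value at end of year 8: C₁ / (r − g) = £1,900.00 / (0.11 − 0.058) = £36,538.4615
Discount to today: PV = £36,538.4615 / (1 + 0.11)^8 = £36,538.4615 / 2.304538 = £15,855.01

£15855.01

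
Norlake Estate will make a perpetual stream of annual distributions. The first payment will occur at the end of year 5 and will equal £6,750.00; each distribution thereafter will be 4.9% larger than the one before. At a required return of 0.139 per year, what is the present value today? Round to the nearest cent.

£44562.17

Value at end of year 4: C₁ / (r − g) = £6,750.00 / (0.139 − 0.049) = £75,000.0000
Discount to today: PV = £75,000.0000 / (1 + 0.139)^4 = £75,000.0000 / 1.683042 = £44,562.17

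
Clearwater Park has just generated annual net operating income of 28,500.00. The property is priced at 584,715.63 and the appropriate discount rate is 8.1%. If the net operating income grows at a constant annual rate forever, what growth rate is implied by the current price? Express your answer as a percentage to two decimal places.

3.08%

P = D₀(1+g)/(r−g) ⇒ P(r−g) = D₀(1+g) ⇒ g(P+D₀) = P·r − D₀
g = (P·r − D₀)/(P + D₀) = (584,715.63×0.081 − 28,500.00) / (584,715.63 + 28,500.00) = 0.030759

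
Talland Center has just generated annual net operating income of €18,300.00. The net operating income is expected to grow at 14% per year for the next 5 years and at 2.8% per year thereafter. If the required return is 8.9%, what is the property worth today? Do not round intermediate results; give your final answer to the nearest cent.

D_1 = 20862.00000
D_2 = 23782.68000
D_3 = 27112.25520
D_4 = 30907.97093
D_5 = 35235.08686
Terminal value at year 5: TV = D_5×(1+g_2)/(r−g_2) = 36221.66929/0.061 = 593797.85721
P_0 = D_1/(1+r)^1 + D_2/(1+r)^2 + D_3/(1+r)^3 + D_4/(1+r)^4 + D_5/(1+r)^5 + TV/(1+r)^5
    = 19157.02479 + 20054.18573 + 20993.36248 + 21976.52270 + 23005.72625 + 387703.05869 = 492889.88064

€492889.88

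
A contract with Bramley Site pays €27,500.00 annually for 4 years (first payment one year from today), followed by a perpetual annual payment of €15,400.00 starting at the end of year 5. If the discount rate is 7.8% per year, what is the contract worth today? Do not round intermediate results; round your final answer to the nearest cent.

PV of 4-year annuity: €27,500.00 × [1 − (1+0.078)^−4] / 0.078 = 91490.44849
Perpetuity value at year 4: €15,400.00 / 0.078 = 197435.89744
PV of perpetuity: 197435.89744 / (1+0.078)^4 = 146201.24628
Total PV = 91490.44849 + 146201.24628 = 237691.69477

€237691.69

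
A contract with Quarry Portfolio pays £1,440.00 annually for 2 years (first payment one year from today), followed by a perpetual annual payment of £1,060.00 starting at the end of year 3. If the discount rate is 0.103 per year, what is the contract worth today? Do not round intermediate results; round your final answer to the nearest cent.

PV of 2-year annuity: £1,440.00 × [1 − (1+0.103)^−2] / 0.103 = 2489.14812
Perpetuity value at year 2: £1,060.00 / 0.103 = 10291.26214
PV of perpetuity: 10291.26214 / (1+0.103)^2 = 8458.97255
Total PV = 2489.14812 + 8458.97255 = 10948.12067

£10948.12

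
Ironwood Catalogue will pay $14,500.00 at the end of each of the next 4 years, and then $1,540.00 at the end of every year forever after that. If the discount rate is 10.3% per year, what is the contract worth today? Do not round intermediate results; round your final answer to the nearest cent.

PV of 4-year annuity: $14,500.00 × [1 − (1+0.103)^−4] / 0.103 = 45666.14144
Perpetuity value at year 4: $1,540.00 / 0.103 = 14951.45631
PV of perpetuity: 14951.45631 / (1+0.103)^4 = 10101.39715
Total PV = 45666.14144 + 10101.39715 = 55767.53859

$55767.54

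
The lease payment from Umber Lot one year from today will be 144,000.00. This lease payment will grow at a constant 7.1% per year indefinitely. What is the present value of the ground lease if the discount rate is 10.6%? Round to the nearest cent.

Growing perpetuity: P = D₁ / (r − g) = 144,000.0000 / (0.106 − 0.071) = 4,114,285.71

4114285.71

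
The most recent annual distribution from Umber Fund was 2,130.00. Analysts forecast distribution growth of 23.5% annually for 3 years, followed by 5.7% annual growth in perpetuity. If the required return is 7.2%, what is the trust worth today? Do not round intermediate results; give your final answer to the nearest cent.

238036.20

D_1 = 2630.55000
D_2 = 3248.72925
D_3 = 4012.18062
Terminal value at year 3: TV = D_3×(1+g_2)/(r−g_2) = 4240.87492/0.015 = 282724.99462
P_0 = D_1/(1+r)^1 + D_2/(1+r)^2 + D_3/(1+r)^3 + TV/(1+r)^3
    = 2453.87127 + 2826.98789 + 3256.83773 + 229498.49845 = 238036.19534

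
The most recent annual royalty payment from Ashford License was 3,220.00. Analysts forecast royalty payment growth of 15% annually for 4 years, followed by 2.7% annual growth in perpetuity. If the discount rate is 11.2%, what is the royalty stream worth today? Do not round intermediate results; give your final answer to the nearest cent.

58520.62

D_1 = 3703.00000
D_2 = 4258.45000
D_3 = 4897.21750
D_4 = 5631.80012
Terminal value at year 4: TV = D_4×(1+g_2)/(r−g_2) = 5783.85873/0.085 = 68045.39680
P_0 = D_1/(1+r)^1 + D_2/(1+r)^2 + D_3/(1+r)^3 + D_4/(1+r)^4 + TV/(1+r)^4
    = 3330.03597 + 3443.83216 + 3561.51708 + 3683.22360 + 44502.00744 = 58520.61625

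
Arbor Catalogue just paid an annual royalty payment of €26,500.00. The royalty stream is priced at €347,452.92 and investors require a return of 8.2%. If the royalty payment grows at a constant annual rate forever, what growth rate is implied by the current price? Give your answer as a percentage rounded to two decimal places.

P = D₀(1+g)/(r−g) ⇒ P(r−g) = D₀(1+g) ⇒ g(P+D₀) = P·r − D₀
g = (P·r − D₀)/(P + D₀) = (€347,452.92×0.082 − €26,500.00) / (€347,452.92 + €26,500.00) = 0.005325

0.53%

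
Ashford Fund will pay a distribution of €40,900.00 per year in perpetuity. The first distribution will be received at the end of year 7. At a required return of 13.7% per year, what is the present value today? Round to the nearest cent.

Value at end of year 6: C / r = €40,900.00 / 0.137 = €298,540.1460
Discount to today: PV = €298,540.1460 / (1 + 0.137)^6 = €298,540.1460 / 2.160542 = €138,178.33

€138178.33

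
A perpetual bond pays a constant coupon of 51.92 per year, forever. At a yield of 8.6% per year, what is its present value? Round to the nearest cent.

603.72

Level perpetuity: PV = C / r = 51.92 / 0.086 = 603.72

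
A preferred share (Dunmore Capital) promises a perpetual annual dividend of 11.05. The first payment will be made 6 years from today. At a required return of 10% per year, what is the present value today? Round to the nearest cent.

68.61

Value at end of year 5: C / r = 11.05 / 0.1 = 110.5000
Discount to today: PV = 110.5000 / (1 + 0.1)^5 = 110.5000 / 1.610510 = 68.61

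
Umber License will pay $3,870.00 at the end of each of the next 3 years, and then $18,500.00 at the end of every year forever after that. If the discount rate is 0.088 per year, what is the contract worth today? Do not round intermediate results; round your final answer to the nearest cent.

PV of 3-year annuity: $3,870.00 × [1 − (1+0.088)^−3] / 0.088 = 9831.13350
Perpetuity value at year 3: $18,500.00 / 0.088 = 210227.27273
PV of perpetuity: 210227.27273 / (1+0.088)^3 = 163230.89811
Total PV = 9831.13350 + 163230.89811 = 173062.03161

$173062.03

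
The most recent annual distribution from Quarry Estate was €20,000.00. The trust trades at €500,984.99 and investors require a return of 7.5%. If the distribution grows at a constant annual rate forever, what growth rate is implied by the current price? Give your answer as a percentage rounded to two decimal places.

P = D₀(1+g)/(r−g) ⇒ P(r−g) = D₀(1+g) ⇒ g(P+D₀) = P·r − D₀
g = (P·r − D₀)/(P + D₀) = (€500,984.99×0.075 − €20,000.00) / (€500,984.99 + €20,000.00) = 0.033732

3.37%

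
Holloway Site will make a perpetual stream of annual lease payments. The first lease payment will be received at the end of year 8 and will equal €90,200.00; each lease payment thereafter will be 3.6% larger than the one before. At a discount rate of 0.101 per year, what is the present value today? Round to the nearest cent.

Value at end of year 7: C₁ / (r − g) = €90,200.00 / (0.101 − 0.036) = €1,387,692.3077
Discount to today: PV = €1,387,692.3077 / (1 + 0.101)^7 = €1,387,692.3077 / 1.961152 = €707,590.43

€707590.43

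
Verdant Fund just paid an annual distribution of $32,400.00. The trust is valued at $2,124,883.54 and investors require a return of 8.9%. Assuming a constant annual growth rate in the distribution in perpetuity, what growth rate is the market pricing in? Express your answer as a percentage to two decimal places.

P = D₀(1+g)/(r−g) ⇒ P(r−g) = D₀(1+g) ⇒ g(P+D₀) = P·r − D₀
g = (P·r − D₀)/(P + D₀) = ($2,124,883.54×0.089 − $32,400.00) / ($2,124,883.54 + $32,400.00) = 0.072644

7.26%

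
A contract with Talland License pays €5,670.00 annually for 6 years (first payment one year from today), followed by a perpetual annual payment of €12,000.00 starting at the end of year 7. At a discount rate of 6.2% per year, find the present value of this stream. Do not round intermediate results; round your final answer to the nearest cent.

€162616.36

PV of 6-year annuity: €5,670.00 × [1 − (1+0.062)^−6] / 0.062 = 27706.88540
Perpetuity value at year 6: €12,000.00 / 0.062 = 193548.38710
PV of perpetuity: 193548.38710 / (1+0.062)^6 = 134909.47619
Total PV = 27706.88540 + 134909.47619 = 162616.36160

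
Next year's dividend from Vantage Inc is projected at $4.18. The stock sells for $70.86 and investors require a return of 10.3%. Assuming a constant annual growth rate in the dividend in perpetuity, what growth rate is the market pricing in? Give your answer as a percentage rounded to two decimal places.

4.40%

P = D₁/(r−g) ⇒ g = r − D₁/P = 0.103 − $4.18/$70.86 = 0.044010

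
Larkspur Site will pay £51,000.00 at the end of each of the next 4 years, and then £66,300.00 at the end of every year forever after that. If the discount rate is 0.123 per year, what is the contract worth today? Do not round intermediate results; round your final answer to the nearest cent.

£492845.05

PV of 4-year annuity: £51,000.00 × [1 − (1+0.123)^−4] / 0.123 = 153931.13984
Perpetuity value at year 4: £66,300.00 / 0.123 = 539024.39024
PV of perpetuity: 539024.39024 / (1+0.123)^4 = 338913.90846
Total PV = 153931.13984 + 338913.90846 = 492845.04829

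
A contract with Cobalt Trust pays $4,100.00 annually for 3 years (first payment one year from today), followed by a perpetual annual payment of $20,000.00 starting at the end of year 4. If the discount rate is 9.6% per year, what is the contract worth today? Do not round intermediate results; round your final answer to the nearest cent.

PV of 3-year annuity: $4,100.00 × [1 − (1+0.096)^−3] / 0.096 = 10268.32469
Perpetuity value at year 3: $20,000.00 / 0.096 = 208333.33333
PV of perpetuity: 208333.33333 / (1+0.096)^3 = 158243.94460
Total PV = 10268.32469 + 158243.94460 = 168512.26929

$168512.27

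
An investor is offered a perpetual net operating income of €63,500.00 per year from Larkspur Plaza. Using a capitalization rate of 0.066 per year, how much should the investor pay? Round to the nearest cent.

Level perpetuity: PV = C / r = €63,500.00 / 0.066 = €962,121.21

€962121.21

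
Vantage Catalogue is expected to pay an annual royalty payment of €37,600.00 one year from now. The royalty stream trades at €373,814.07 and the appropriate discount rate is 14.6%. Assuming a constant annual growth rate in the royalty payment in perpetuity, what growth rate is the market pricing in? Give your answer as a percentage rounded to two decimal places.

4.54%

P = D₁/(r−g) ⇒ g = r − D₁/P = 0.146 − €37,600.00/€373,814.07 = 0.045415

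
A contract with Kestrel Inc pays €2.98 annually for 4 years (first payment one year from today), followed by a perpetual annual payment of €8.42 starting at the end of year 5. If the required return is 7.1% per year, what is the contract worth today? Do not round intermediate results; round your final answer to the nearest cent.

€100.21

PV of 4-year annuity: €2.98 × [1 − (1+0.071)^−4] / 0.071 = 10.07114
Perpetuity value at year 4: €8.42 / 0.071 = 118.59155
PV of perpetuity: 118.59155 / (1+0.071)^4 = 90.13550
Total PV = 10.07114 + 90.13550 = 100.20664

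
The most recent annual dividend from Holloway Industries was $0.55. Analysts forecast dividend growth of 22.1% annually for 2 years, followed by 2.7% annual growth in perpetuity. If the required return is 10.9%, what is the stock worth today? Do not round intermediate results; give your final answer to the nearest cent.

$9.62

D_1 = 0.67155
D_2 = 0.81996
Terminal value at year 2: TV = D_2×(1+g_2)/(r−g_2) = 0.84210/0.082 = 10.26953
P_0 = D_1/(1+r)^1 + D_2/(1+r)^2 + TV/(1+r)^2
    = 0.60555 + 0.66670 + 8.35002 = 9.62227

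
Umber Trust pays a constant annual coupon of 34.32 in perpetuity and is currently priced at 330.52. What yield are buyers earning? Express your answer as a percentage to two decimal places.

10.38%

P = C/r ⇒ r = C/P = 34.32/330.52 = 0.103836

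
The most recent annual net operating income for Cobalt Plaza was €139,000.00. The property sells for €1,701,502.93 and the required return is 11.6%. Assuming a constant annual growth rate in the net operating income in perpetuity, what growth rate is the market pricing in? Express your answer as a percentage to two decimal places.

3.17%

P = D₀(1+g)/(r−g) ⇒ P(r−g) = D₀(1+g) ⇒ g(P+D₀) = P·r − D₀
g = (P·r − D₀)/(P + D₀) = (€1,701,502.93×0.116 − €139,000.00) / (€1,701,502.93 + €139,000.00) = 0.031717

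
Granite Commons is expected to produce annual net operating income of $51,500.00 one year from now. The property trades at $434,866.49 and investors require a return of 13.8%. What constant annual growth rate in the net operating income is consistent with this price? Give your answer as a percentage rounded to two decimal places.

P = D₁/(r−g) ⇒ g = r − D₁/P = 0.138 − $51,500.00/$434,866.49 = 0.019573

1.96%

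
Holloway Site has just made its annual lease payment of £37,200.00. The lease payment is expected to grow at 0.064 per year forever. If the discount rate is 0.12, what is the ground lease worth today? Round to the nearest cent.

D₁ = D₀ × (1 + g) = £37,200.00 × 1.064 = £39,580.8000
Growing perpetuity: P = D₁ / (r − g) = £39,580.8000 / (0.12 − 0.064) = £706,800.00

£706800.00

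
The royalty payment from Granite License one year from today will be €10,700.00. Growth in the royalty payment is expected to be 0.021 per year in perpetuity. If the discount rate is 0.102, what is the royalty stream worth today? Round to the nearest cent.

€132098.77

Growing perpetuity: P = D₁ / (r − g) = €10,700.0000 / (0.102 − 0.021) = €132,098.77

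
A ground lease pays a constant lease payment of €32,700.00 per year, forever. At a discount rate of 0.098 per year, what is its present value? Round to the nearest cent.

Level perpetuity: PV = C / r = €32,700.00 / 0.098 = €333,673.47

€333673.47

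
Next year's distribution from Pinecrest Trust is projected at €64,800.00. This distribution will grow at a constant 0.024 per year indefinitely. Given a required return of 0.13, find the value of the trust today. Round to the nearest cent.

€611320.75

Growing perpetuity: P = D₁ / (r − g) = €64,800.0000 / (0.13 − 0.024) = €611,320.75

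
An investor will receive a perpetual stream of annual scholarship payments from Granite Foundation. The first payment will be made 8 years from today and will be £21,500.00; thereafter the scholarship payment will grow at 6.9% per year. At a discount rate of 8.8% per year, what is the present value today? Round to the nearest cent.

Value at end of year 7: C₁ / (r − g) = £21,500.00 / (0.088 − 0.069) = £1,131,578.9474
Discount to today: PV = £1,131,578.9474 / (1 + 0.088)^7 = £1,131,578.9474 / 1.804689 = £627,021.73

£627021.73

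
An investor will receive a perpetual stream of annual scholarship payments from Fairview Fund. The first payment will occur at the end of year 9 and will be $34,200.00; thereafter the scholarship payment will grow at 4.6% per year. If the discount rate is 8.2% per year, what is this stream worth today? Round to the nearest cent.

$505714.63

Value at end of year 8: C₁ / (r − g) = $34,200.00 / (0.082 − 0.046) = $950,000.0000
Discount to today: PV = $950,000.0000 / (1 + 0.082)^8 = $950,000.0000 / 1.878530 = $505,714.63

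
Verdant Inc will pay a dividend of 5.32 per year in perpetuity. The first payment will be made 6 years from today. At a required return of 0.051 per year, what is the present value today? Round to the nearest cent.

81.34

Value at end of year 5: C / r = 5.32 / 0.051 = 104.3137
Discount to today: PV = 104.3137 / (1 + 0.051)^5 = 104.3137 / 1.282371 = 81.34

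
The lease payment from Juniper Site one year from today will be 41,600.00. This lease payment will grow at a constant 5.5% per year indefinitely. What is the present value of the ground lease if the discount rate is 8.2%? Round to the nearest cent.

Growing perpetuity: P = D₁ / (r − g) = 41,600.0000 / (0.082 − 0.055) = 1,540,740.74

1540740.74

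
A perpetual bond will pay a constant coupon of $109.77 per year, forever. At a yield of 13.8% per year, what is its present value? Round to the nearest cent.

Level perpetuity: PV = C / r = $109.77 / 0.138 = $795.43

$795.43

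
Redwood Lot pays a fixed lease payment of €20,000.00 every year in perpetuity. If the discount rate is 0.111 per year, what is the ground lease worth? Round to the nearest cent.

Level perpetuity: PV = C / r = €20,000.00 / 0.111 = €180,180.18

€180180.18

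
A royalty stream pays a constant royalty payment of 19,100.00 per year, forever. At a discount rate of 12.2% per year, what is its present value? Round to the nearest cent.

Level perpetuity: PV = C / r = 19,100.00 / 0.122 = 156,557.38

156557.38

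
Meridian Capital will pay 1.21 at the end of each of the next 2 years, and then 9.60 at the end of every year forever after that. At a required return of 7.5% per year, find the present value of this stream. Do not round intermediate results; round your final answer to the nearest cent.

112.94

PV of 2-year annuity: 1.21 × [1 − (1+0.075)^−2] / 0.075 = 2.17263
Perpetuity value at year 2: 9.60 / 0.075 = 128.00000
PV of perpetuity: 128.00000 / (1+0.075)^2 = 110.76257
Total PV = 2.17263 + 110.76257 = 112.93521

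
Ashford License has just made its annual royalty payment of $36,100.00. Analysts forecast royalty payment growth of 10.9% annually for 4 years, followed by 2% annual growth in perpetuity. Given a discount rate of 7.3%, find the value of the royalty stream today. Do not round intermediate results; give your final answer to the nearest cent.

D_1 = 40034.90000
D_2 = 44398.70410
D_3 = 49238.16285
D_4 = 54605.12260
Terminal value at year 4: TV = D_4×(1+g_2)/(r−g_2) = 55697.22505/0.053 = 1050891.03866
P_0 = D_1/(1+r)^1 + D_2/(1+r)^2 + D_3/(1+r)^3 + D_4/(1+r)^4 + TV/(1+r)^4
    = 37311.18360 + 38563.00336 + 39856.82268 + 41194.05065 + 792791.16344 = 949716.22373

$949716.22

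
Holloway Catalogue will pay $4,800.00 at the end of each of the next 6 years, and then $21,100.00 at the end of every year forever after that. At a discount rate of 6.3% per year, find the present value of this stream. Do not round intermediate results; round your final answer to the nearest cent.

$255518.21

PV of 6-year annuity: $4,800.00 × [1 − (1+0.063)^−6] / 0.063 = 23382.30826
Perpetuity value at year 6: $21,100.00 / 0.063 = 334920.63492
PV of perpetuity: 334920.63492 / (1+0.063)^6 = 232135.90485
Total PV = 23382.30826 + 232135.90485 = 255518.21311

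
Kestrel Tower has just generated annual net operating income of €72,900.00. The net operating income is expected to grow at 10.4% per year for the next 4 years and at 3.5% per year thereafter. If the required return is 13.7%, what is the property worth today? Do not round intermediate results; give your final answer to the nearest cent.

€928556.59

D_1 = 80481.60000
D_2 = 88851.68640
D_3 = 98092.26179
D_4 = 108293.85701
Terminal value at year 4: TV = D_4×(1+g_2)/(r−g_2) = 112084.14201/0.102 = 1098864.13732
P_0 = D_1/(1+r)^1 + D_2/(1+r)^2 + D_3/(1+r)^3 + D_4/(1+r)^4 + TV/(1+r)^4
    = 70784.16887 + 68729.74708 + 66734.95231 + 64798.05396 + 657509.66514 = 928556.58735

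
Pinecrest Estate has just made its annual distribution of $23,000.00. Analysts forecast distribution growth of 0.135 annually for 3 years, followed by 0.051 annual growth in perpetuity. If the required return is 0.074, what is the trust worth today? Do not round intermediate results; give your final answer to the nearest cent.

D_1 = 26105.00000
D_2 = 29629.17500
D_3 = 33629.11362
Terminal value at year 3: TV = D_3×(1+g_2)/(r−g_2) = 35344.19842/0.023 = 1536704.27912
P_0 = D_1/(1+r)^1 + D_2/(1+r)^2 + D_3/(1+r)^3 + TV/(1+r)^3
    = 24306.33147 + 25686.85868 + 27145.79572 + 1240444.83903 = 1317583.82489

$1317583.82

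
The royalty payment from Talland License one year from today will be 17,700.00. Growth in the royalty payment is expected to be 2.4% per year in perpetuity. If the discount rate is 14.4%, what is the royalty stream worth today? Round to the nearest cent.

Growing perpetuity: P = D₁ / (r − g) = 17,700.0000 / (0.144 − 0.024) = 147,500.00

147500.00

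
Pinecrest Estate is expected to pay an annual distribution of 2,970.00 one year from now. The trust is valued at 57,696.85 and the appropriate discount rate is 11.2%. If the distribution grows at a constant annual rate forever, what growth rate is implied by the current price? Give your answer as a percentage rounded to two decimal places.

P = D₁/(r−g) ⇒ g = r − D₁/P = 0.112 − 2,970.00/57,696.85 = 0.060524

6.05%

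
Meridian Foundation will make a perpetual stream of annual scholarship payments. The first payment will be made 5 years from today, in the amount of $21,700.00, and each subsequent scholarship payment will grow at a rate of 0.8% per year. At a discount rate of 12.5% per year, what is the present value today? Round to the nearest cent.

Value at end of year 4: C₁ / (r − g) = $21,700.00 / (0.125 − 0.008) = $185,470.0855
Discount to today: PV = $185,470.0855 / (1 + 0.125)^4 = $185,470.0855 / 1.601807 = $115,788.06

$115788.06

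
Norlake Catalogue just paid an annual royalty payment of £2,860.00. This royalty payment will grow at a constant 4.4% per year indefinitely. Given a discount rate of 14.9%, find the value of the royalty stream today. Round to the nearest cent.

£28436.57

D₁ = D₀ × (1 + g) = £2,860.00 × 1.044 = £2,985.8400
Growing perpetuity: P = D₁ / (r − g) = £2,985.8400 / (0.149 − 0.044) = £28,436.57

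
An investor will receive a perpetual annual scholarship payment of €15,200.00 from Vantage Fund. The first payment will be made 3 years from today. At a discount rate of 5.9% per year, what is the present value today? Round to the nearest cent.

€229720.45

Value at end of year 2: C / r = €15,200.00 / 0.059 = €257,627.1186
Discount to today: PV = €257,627.1186 / (1 + 0.059)^2 = €257,627.1186 / 1.121481 = €229,720.45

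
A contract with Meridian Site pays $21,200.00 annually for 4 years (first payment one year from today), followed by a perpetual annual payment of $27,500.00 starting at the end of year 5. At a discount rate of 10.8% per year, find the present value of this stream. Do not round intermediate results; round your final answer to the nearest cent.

PV of 4-year annuity: $21,200.00 × [1 − (1+0.108)^−4] / 0.108 = 66053.69434
Perpetuity value at year 4: $27,500.00 / 0.108 = 254629.62963
PV of perpetuity: 254629.62963 / (1+0.108)^4 = 168946.77141
Total PV = 66053.69434 + 168946.77141 = 235000.46575

$235000.47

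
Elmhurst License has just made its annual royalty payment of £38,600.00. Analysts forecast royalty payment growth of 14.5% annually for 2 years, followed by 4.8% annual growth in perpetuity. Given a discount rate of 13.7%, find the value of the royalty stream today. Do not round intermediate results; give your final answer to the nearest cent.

D_1 = 44197.00000
D_2 = 50605.56500
Terminal value at year 2: TV = D_2×(1+g_2)/(r−g_2) = 53034.63212/0.089 = 595894.74292
P_0 = D_1/(1+r)^1 + D_2/(1+r)^2 + TV/(1+r)^2
    = 38871.59191 + 39145.09475 + 460944.48654 = 538961.17320

£538961.17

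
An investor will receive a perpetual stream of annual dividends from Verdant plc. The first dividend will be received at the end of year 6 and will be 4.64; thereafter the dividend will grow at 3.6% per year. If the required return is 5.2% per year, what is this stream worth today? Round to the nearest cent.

Value at end of year 5: C₁ / (r − g) = 4.64 / (0.052 − 0.036) = 290.0000
Discount to today: PV = 290.0000 / (1 + 0.052)^5 = 290.0000 / 1.288483 = 225.07

225.07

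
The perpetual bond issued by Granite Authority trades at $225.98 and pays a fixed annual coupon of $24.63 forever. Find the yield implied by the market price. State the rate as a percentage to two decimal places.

10.90%

P = C/r ⇒ r = C/P = $24.63/$225.98 = 0.108992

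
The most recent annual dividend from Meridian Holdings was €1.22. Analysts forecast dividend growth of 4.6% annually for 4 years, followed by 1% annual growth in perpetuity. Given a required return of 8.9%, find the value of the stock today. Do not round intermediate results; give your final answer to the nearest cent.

€17.69

D_1 = 1.27612
D_2 = 1.33482
D_3 = 1.39622
D_4 = 1.46045
Terminal value at year 4: TV = D_4×(1+g_2)/(r−g_2) = 1.47505/0.079 = 18.67157
P_0 = D_1/(1+r)^1 + D_2/(1+r)^2 + D_3/(1+r)^3 + D_4/(1+r)^4 + TV/(1+r)^4
    = 1.17183 + 1.12556 + 1.08111 + 1.03842 + 13.27606 = 17.69299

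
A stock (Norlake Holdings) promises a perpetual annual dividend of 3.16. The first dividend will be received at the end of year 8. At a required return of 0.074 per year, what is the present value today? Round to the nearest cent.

Value at end of year 7: C / r = 3.16 / 0.074 = 42.7027
Discount to today: PV = 42.7027 / (1 + 0.074)^7 = 42.7027 / 1.648276 = 25.91

25.91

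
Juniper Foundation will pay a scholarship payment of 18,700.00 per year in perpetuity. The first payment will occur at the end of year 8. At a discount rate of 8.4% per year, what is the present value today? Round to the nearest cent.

Value at end of year 7: C / r = 18,700.00 / 0.084 = 222,619.0476
Discount to today: PV = 222,619.0476 / (1 + 0.084)^7 = 222,619.0476 / 1.758754 = 126,577.74

126577.74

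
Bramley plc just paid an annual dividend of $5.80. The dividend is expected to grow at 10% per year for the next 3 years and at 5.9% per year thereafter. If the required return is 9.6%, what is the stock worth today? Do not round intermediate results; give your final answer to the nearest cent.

$185.36

D_1 = 6.38000
D_2 = 7.01800
D_3 = 7.71980
Terminal value at year 3: TV = D_3×(1+g_2)/(r−g_2) = 8.17527/0.037 = 220.95319
P_0 = D_1/(1+r)^1 + D_2/(1+r)^2 + D_3/(1+r)^3 + TV/(1+r)^3
    = 5.82117 + 5.84241 + 5.86374 + 167.82962 = 185.35694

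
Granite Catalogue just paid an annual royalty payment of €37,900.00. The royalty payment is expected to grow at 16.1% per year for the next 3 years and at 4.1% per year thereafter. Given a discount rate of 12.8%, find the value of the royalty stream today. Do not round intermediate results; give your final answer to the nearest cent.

D_1 = 44001.90000
D_2 = 51086.20590
D_3 = 59311.08505
Terminal value at year 3: TV = D_3×(1+g_2)/(r−g_2) = 61742.83954/0.087 = 709687.81077
P_0 = D_1/(1+r)^1 + D_2/(1+r)^2 + D_3/(1+r)^3 + TV/(1+r)^3
    = 39008.77660 + 40149.99080 + 41324.59160 + 494470.11328 = 614953.47228

€614953.47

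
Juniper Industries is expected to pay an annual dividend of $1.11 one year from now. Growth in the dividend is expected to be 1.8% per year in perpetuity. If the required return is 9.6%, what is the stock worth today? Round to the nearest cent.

$14.23

Growing perpetuity: P = D₁ / (r − g) = $1.1100 / (0.096 − 0.018) = $14.23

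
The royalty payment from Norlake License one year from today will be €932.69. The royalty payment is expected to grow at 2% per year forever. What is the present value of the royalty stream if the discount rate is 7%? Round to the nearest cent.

€18653.80

Growing perpetuity: P = D₁ / (r − g) = €932.6900 / (0.07 − 0.02) = €18,653.80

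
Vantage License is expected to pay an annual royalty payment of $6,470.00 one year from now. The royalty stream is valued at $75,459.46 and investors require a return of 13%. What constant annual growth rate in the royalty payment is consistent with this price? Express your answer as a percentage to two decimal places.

P = D₁/(r−g) ⇒ g = r − D₁/P = 0.13 − $6,470.00/$75,459.46 = 0.044259

4.43%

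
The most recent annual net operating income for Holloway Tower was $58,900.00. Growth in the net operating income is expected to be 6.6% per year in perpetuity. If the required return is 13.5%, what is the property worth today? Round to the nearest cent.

D₁ = D₀ × (1 + g) = $58,900.00 × 1.066 = $62,787.4000
Growing perpetuity: P = D₁ / (r − g) = $62,787.4000 / (0.135 − 0.066) = $909,962.32

$909962.32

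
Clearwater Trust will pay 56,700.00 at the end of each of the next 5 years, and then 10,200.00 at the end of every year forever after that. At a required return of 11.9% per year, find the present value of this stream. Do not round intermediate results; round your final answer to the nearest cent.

PV of 5-year annuity: 56,700.00 × [1 − (1+0.119)^−5] / 0.119 = 204898.16666
Perpetuity value at year 5: 10,200.00 / 0.119 = 85714.28571
PV of perpetuity: 85714.28571 / (1+0.119)^5 = 48854.29806
Total PV = 204898.16666 + 48854.29806 = 253752.46472

253752.46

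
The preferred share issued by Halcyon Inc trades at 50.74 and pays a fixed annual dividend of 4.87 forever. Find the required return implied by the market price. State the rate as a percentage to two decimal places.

P = C/r ⇒ r = C/P = 4.87/50.74 = 0.095980

9.60%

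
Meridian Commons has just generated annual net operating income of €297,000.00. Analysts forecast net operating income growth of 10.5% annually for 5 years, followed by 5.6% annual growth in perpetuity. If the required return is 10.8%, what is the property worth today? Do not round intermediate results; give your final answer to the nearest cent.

D_1 = 328185.00000
D_2 = 362644.42500
D_3 = 400722.08963
D_4 = 442797.90904
D_5 = 489291.68948
Terminal value at year 5: TV = D_5×(1+g_2)/(r−g_2) = 516692.02410/0.052 = 9936385.07876
P_0 = D_1/(1+r)^1 + D_2/(1+r)^2 + D_3/(1+r)^3 + D_4/(1+r)^4 + D_5/(1+r)^5 + TV/(1+r)^5
    = 296195.84838 + 295393.87406 + 294594.07115 + 293796.43377 + 293000.95606 + 5950173.26159 = 7423154.44501

€7423154.45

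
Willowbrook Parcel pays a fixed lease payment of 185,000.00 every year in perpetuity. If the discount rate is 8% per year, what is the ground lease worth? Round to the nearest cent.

Level perpetuity: PV = C / r = 185,000.00 / 0.08 = 2,312,500.00

2312500.00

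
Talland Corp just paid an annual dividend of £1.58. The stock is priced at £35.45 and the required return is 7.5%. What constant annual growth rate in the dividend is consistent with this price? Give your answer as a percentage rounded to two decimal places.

P = D₀(1+g)/(r−g) ⇒ P(r−g) = D₀(1+g) ⇒ g(P+D₀) = P·r − D₀
g = (P·r − D₀)/(P + D₀) = (£35.45×0.075 − £1.58) / (£35.45 + £1.58) = 0.029132

2.91%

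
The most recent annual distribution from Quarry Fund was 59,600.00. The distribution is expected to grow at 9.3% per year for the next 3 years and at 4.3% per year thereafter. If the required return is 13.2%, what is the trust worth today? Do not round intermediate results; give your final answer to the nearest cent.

D_1 = 65142.80000
D_2 = 71201.08040
D_3 = 77822.78088
Terminal value at year 3: TV = D_3×(1+g_2)/(r−g_2) = 81169.16045/0.089 = 912013.03882
P_0 = D_1/(1+r)^1 + D_2/(1+r)^2 + D_3/(1+r)^3 + TV/(1+r)^3
    = 57546.64311 + 55564.02908 + 53649.72066 + 628726.50164 = 795486.89449

795486.89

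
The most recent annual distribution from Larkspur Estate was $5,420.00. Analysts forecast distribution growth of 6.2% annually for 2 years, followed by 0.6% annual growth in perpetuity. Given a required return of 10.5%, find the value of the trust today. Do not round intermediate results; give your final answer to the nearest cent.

D_1 = 5756.04000
D_2 = 6112.91448
Terminal value at year 2: TV = D_2×(1+g_2)/(r−g_2) = 6149.59197/0.099 = 62117.09057
P_0 = D_1/(1+r)^1 + D_2/(1+r)^2 + TV/(1+r)^2
    = 5209.08597 + 5006.37946 + 50872.90643 = 61088.37186

$61088.37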